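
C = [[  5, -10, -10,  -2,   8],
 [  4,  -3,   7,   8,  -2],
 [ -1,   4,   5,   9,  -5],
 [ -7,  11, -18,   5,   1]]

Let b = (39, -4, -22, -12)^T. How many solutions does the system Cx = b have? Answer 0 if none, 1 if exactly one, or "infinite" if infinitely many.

infinite

Row reduce the augmented matrix [C | b].
R2 ← R2 − (4/5)·R1: [0, 5, 15, 48/5, -42/5, -176/5]
R3 ← R3 + (1/5)·R1: [0, 2, 3, 43/5, -17/5, -71/5]
R4 ← R4 + (7/5)·R1: [0, -3, -32, 11/5, 61/5, 213/5]
R3 ← R3 − (2/5)·R2: [0, 0, -3, 119/25, -1/25, -3/25]
R4 ← R4 + (3/5)·R2: [0, 0, -23, 199/25, 179/25, 537/25]
R4 ← R4 − (23/3)·R3: [0, 0, 0, -428/15, 112/15, 112/5]
The echelon form has 4 nonzero rows, and every pivot lies in the first 5 columns, so rank(C) = rank([C|b]) = 4.
The system is consistent.
rank = 4 < 5 unknowns, so there are infinitely many solutions.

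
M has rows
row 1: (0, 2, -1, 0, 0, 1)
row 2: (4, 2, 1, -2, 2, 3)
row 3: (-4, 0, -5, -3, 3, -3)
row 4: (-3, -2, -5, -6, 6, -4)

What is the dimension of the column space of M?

3

Row reduce to echelon form.
Swap R1 ↔ R2
R3 ← R3 + R1: [0, 2, -4, -5, 5, 0]
R4 ← R4 + (3/4)·R1: [0, -1/2, -17/4, -15/2, 15/2, -7/4]
R3 ← R3 − R2: [0, 0, -3, -5, 5, -1]
R4 ← R4 + (1/4)·R2: [0, 0, -9/2, -15/2, 15/2, -3/2]
R4 ← R4 − (3/2)·R3: [0, 0, 0, 0, 0, 0]
Echelon form has 3 nonzero rows, so rank(M) = 3.
The column space has dimension equal to the rank: 3.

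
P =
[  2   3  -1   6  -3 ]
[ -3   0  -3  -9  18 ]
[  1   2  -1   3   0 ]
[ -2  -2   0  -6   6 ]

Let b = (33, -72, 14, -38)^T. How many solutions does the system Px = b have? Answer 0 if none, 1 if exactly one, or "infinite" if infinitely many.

infinite

Row reduce the augmented matrix [P | b].
R2 ← R2 + (3/2)·R1: [0, 9/2, -9/2, 0, 27/2, -45/2]
R3 ← R3 − (1/2)·R1: [0, 1/2, -1/2, 0, 3/2, -5/2]
R4 ← R4 + R1: [0, 1, -1, 0, 3, -5]
R3 ← R3 − (1/9)·R2: [0, 0, 0, 0, 0, 0]
R4 ← R4 − (2/9)·R2: [0, 0, 0, 0, 0, 0]
The echelon form has 2 nonzero rows, and every pivot lies in the first 5 columns, so rank(P) = rank([P|b]) = 2.
The system is consistent.
rank = 2 < 5 unknowns, so there are infinitely many solutions.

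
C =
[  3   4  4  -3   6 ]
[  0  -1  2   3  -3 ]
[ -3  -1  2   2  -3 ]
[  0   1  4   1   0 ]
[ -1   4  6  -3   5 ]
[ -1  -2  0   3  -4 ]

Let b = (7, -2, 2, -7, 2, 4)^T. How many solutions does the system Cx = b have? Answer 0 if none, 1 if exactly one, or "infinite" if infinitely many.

0

Row reduce the augmented matrix [C | b].
R3 ← R3 + R1: [0, 3, 6, -1, 3, 9]
R5 ← R5 + (1/3)·R1: [0, 16/3, 22/3, -4, 7, 13/3]
R6 ← R6 + (1/3)·R1: [0, -2/3, 4/3, 2, -2, 19/3]
R3 ← R3 + (3)·R2: [0, 0, 12, 8, -6, 3]
R4 ← R4 + R2: [0, 0, 6, 4, -3, -9]
R5 ← R5 + (16/3)·R2: [0, 0, 18, 12, -9, -19/3]
R6 ← R6 − (2/3)·R2: [0, 0, 0, 0, 0, 23/3]
R4 ← R4 − (1/2)·R3: [0, 0, 0, 0, 0, -21/2]
R5 ← R5 − (3/2)·R3: [0, 0, 0, 0, 0, -65/6]
R5 ← R5 − (65/63)·R4: [0, 0, 0, 0, 0, 0]
R6 ← R6 + (46/63)·R4: [0, 0, 0, 0, 0, 0]
The echelon form has 4 nonzero rows; the last pivot sits in the augmented column, so rank(C) = 3 but rank([C|b]) = 4.
Since the ranks differ, the system is inconsistent.
It has no solutions.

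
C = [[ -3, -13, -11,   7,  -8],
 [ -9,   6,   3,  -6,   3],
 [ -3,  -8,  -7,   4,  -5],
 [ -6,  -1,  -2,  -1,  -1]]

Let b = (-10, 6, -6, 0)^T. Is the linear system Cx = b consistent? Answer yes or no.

yes

Row reduce the augmented matrix [C | b].
R2 ← R2 − (3)·R1: [0, 45, 36, -27, 27, 36]
R3 ← R3 − R1: [0, 5, 4, -3, 3, 4]
R4 ← R4 − (2)·R1: [0, 25, 20, -15, 15, 20]
R3 ← R3 − (1/9)·R2: [0, 0, 0, 0, 0, 0]
R4 ← R4 − (5/9)·R2: [0, 0, 0, 0, 0, 0]
The echelon form has 2 nonzero rows, and every pivot lies in the first 5 columns, so rank(C) = rank([C|b]) = 2.
The system is consistent.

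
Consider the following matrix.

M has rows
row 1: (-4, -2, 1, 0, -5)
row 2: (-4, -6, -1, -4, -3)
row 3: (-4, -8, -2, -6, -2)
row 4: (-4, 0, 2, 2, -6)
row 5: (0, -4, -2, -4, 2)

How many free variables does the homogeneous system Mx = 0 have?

Row reduce to echelon form.
R2 ← R2 − R1: [0, -4, -2, -4, 2]
R3 ← R3 − R1: [0, -6, -3, -6, 3]
R4 ← R4 − R1: [0, 2, 1, 2, -1]
R3 ← R3 − (3/2)·R2: [0, 0, 0, 0, 0]
R4 ← R4 + (1/2)·R2: [0, 0, 0, 0, 0]
R5 ← R5 − R2: [0, 0, 0, 0, 0]
2 nonzero rows, so rank(M) = 2.
M has 5 columns; by rank–nullity, nullity = 5 − 2 = 3.

3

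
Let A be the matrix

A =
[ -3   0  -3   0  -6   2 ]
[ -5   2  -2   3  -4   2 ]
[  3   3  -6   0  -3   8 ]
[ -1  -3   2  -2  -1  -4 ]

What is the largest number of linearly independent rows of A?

Row reduce to echelon form.
R2 ← R2 − (5/3)·R1: [0, 2, 3, 3, 6, -4/3]
R3 ← R3 + R1: [0, 3, -9, 0, -9, 10]
R4 ← R4 − (1/3)·R1: [0, -3, 3, -2, 1, -14/3]
R3 ← R3 − (3/2)·R2: [0, 0, -27/2, -9/2, -18, 12]
R4 ← R4 + (3/2)·R2: [0, 0, 15/2, 5/2, 10, -20/3]
R4 ← R4 + (5/9)·R3: [0, 0, 0, 0, 0, 0]
Echelon form has 3 nonzero rows, so rank(A) = 3.
The rank gives the maximum number of linearly independent rows: 3.

3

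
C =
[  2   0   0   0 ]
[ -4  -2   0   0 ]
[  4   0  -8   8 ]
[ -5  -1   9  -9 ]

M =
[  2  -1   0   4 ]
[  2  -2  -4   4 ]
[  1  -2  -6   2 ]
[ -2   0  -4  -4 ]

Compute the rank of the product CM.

First compute CM:
[[  4,  -2,   0,   8],
 [-12,   8,   8, -24],
 [-16,  12,  16, -32],
 [ 15, -11, -14,  30]]
Now row reduce the product.
R2 ← R2 + (3)·R1: [0, 2, 8, 0]
R3 ← R3 + (4)·R1: [0, 4, 16, 0]
R4 ← R4 − (15/4)·R1: [0, -7/2, -14, 0]
R3 ← R3 − (2)·R2: [0, 0, 0, 0]
R4 ← R4 + (7/4)·R2: [0, 0, 0, 0]
2 nonzero rows, so rank(CM) = 2.

2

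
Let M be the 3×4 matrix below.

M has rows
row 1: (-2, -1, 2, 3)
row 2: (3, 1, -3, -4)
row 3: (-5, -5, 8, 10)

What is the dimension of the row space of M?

3

Row reduce to echelon form.
R2 ← R2 + (3/2)·R1: [0, -1/2, 0, 1/2]
R3 ← R3 − (5/2)·R1: [0, -5/2, 3, 5/2]
R3 ← R3 − (5)·R2: [0, 0, 3, 0]
Echelon form has 3 nonzero rows, so rank(M) = 3.
The row space has dimension equal to the rank: 3.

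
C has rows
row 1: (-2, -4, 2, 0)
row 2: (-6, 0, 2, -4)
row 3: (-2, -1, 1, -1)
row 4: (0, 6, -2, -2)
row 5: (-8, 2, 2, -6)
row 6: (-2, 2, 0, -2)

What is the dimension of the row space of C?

Row reduce to echelon form.
R2 ← R2 − (3)·R1: [0, 12, -4, -4]
R3 ← R3 − R1: [0, 3, -1, -1]
R5 ← R5 − (4)·R1: [0, 18, -6, -6]
R6 ← R6 − R1: [0, 6, -2, -2]
R3 ← R3 − (1/4)·R2: [0, 0, 0, 0]
R4 ← R4 − (1/2)·R2: [0, 0, 0, 0]
R5 ← R5 − (3/2)·R2: [0, 0, 0, 0]
R6 ← R6 − (1/2)·R2: [0, 0, 0, 0]
Echelon form has 2 nonzero rows, so rank(C) = 2.
The row space has dimension equal to the rank: 2.

2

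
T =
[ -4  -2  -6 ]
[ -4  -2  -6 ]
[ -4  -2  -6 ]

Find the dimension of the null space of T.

Row reduce to echelon form.
R2 ← R2 − R1: [0, 0, 0]
R3 ← R3 − R1: [0, 0, 0]
1 nonzero row, so rank(T) = 1.
T has 3 columns; by rank–nullity, nullity = 3 − 1 = 2.

2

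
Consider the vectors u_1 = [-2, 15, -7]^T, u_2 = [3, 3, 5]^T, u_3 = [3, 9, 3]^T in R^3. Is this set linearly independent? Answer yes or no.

Form the matrix with these vectors as rows and row reduce.
R2 ← R2 + (3/2)·R1: [0, 51/2, -11/2]
R3 ← R3 + (3/2)·R1: [0, 63/2, -15/2]
R3 ← R3 − (21/17)·R2: [0, 0, -12/17]
3 nonzero rows, so the 3 vectors span a space of dimension 3.
Since 3 = 3, the vectors are linearly independent.

yes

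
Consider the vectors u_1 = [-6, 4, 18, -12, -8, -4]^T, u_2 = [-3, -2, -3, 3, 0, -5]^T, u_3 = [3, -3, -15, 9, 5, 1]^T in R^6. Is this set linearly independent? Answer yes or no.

Form the matrix with these vectors as rows and row reduce.
R2 ← R2 − (1/2)·R1: [0, -4, -12, 9, 4, -3]
R3 ← R3 + (1/2)·R1: [0, -1, -6, 3, 1, -1]
R3 ← R3 − (1/4)·R2: [0, 0, -3, 3/4, 0, -1/4]
3 nonzero rows, so the 3 vectors span a space of dimension 3.
Since 3 = 3, the vectors are linearly independent.

yes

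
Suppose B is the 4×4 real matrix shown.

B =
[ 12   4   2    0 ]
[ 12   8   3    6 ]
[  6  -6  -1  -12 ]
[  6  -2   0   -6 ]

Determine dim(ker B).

Row reduce to echelon form.
R2 ← R2 − R1: [0, 4, 1, 6]
R3 ← R3 − (1/2)·R1: [0, -8, -2, -12]
R4 ← R4 − (1/2)·R1: [0, -4, -1, -6]
R3 ← R3 + (2)·R2: [0, 0, 0, 0]
R4 ← R4 + R2: [0, 0, 0, 0]
2 nonzero rows, so rank(B) = 2.
B has 4 columns; by rank–nullity, nullity = 4 − 2 = 2.

2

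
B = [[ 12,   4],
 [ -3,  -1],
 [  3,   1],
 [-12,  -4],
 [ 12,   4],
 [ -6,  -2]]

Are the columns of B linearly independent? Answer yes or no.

Row reduce B to echelon form.
R2 ← R2 + (1/4)·R1: [0, 0]
R3 ← R3 − (1/4)·R1: [0, 0]
R4 ← R4 + R1: [0, 0]
R5 ← R5 − R1: [0, 0]
R6 ← R6 + (1/2)·R1: [0, 0]
1 pivot among 2 columns.
Only 1 < 2 pivot columns, so the columns are linearly dependent.

no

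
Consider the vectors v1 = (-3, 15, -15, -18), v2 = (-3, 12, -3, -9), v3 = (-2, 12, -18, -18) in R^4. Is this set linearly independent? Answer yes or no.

no

Form the matrix with these vectors as rows and row reduce.
R2 ← R2 − R1: [0, -3, 12, 9]
R3 ← R3 − (2/3)·R1: [0, 2, -8, -6]
R3 ← R3 + (2/3)·R2: [0, 0, 0, 0]
2 nonzero rows, so the 3 vectors span a space of dimension 2.
Since 2 < 3, the vectors are linearly dependent.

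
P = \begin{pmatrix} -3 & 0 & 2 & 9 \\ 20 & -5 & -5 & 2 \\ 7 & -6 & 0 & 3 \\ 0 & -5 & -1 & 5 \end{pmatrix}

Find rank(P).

Row reduce to echelon form.
R2 ← R2 + (20/3)·R1: [0, -5, 25/3, 62]
R3 ← R3 + (7/3)·R1: [0, -6, 14/3, 24]
R3 ← R3 − (6/5)·R2: [0, 0, -16/3, -252/5]
R4 ← R4 − R2: [0, 0, -28/3, -57]
R4 ← R4 − (7/4)·R3: [0, 0, 0, 156/5]
Echelon form has 4 nonzero rows, so rank(P) = 4.

4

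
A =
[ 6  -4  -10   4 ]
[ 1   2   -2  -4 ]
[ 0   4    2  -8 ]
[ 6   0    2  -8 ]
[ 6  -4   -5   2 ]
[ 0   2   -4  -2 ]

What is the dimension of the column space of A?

3

Row reduce to echelon form.
R2 ← R2 − (1/6)·R1: [0, 8/3, -1/3, -14/3]
R4 ← R4 − R1: [0, 4, 12, -12]
R5 ← R5 − R1: [0, 0, 5, -2]
R3 ← R3 − (3/2)·R2: [0, 0, 5/2, -1]
R4 ← R4 − (3/2)·R2: [0, 0, 25/2, -5]
R6 ← R6 − (3/4)·R2: [0, 0, -15/4, 3/2]
R4 ← R4 − (5)·R3: [0, 0, 0, 0]
R5 ← R5 − (2)·R3: [0, 0, 0, 0]
R6 ← R6 + (3/2)·R3: [0, 0, 0, 0]
Echelon form has 3 nonzero rows, so rank(A) = 3.
The column space has dimension equal to the rank: 3.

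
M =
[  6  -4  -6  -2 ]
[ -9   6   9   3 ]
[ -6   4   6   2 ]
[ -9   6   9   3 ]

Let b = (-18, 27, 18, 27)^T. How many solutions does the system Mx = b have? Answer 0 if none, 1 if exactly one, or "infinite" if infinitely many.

Row reduce the augmented matrix [M | b].
R2 ← R2 + (3/2)·R1: [0, 0, 0, 0, 0]
R3 ← R3 + R1: [0, 0, 0, 0, 0]
R4 ← R4 + (3/2)·R1: [0, 0, 0, 0, 0]
The echelon form has 1 nonzero rows, and every pivot lies in the first 4 columns, so rank(M) = rank([M|b]) = 1.
The system is consistent.
rank = 1 < 4 unknowns, so there are infinitely many solutions.

infinite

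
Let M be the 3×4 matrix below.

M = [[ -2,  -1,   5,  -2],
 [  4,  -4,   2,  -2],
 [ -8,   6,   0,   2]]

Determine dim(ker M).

Row reduce to echelon form.
R2 ← R2 + (2)·R1: [0, -6, 12, -6]
R3 ← R3 − (4)·R1: [0, 10, -20, 10]
R3 ← R3 + (5/3)·R2: [0, 0, 0, 0]
2 nonzero rows, so rank(M) = 2.
M has 4 columns; by rank–nullity, nullity = 4 − 2 = 2.

2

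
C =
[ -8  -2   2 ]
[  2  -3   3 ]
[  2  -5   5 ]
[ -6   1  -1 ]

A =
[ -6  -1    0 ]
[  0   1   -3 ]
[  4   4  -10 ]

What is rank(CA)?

2

First compute CA:
[[ 56,  14, -14],
 [  0,   7, -21],
 [  8,  13, -35],
 [ 32,   3,   7]]
Now row reduce the product.
R3 ← R3 − (1/7)·R1: [0, 11, -33]
R4 ← R4 − (4/7)·R1: [0, -5, 15]
R3 ← R3 − (11/7)·R2: [0, 0, 0]
R4 ← R4 + (5/7)·R2: [0, 0, 0]
2 nonzero rows, so rank(CA) = 2.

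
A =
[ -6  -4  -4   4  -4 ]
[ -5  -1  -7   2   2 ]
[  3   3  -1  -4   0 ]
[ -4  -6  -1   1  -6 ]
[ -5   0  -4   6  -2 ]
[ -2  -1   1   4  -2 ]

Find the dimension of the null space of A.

Row reduce to echelon form.
R2 ← R2 − (5/6)·R1: [0, 7/3, -11/3, -4/3, 16/3]
R3 ← R3 + (1/2)·R1: [0, 1, -3, -2, -2]
R4 ← R4 − (2/3)·R1: [0, -10/3, 5/3, -5/3, -10/3]
R5 ← R5 − (5/6)·R1: [0, 10/3, -2/3, 8/3, 4/3]
R6 ← R6 − (1/3)·R1: [0, 1/3, 7/3, 8/3, -2/3]
R3 ← R3 − (3/7)·R2: [0, 0, -10/7, -10/7, -30/7]
R4 ← R4 + (10/7)·R2: [0, 0, -25/7, -25/7, 30/7]
R5 ← R5 − (10/7)·R2: [0, 0, 32/7, 32/7, -44/7]
R6 ← R6 − (1/7)·R2: [0, 0, 20/7, 20/7, -10/7]
R4 ← R4 − (5/2)·R3: [0, 0, 0, 0, 15]
R5 ← R5 + (16/5)·R3: [0, 0, 0, 0, -20]
R6 ← R6 + (2)·R3: [0, 0, 0, 0, -10]
R5 ← R5 + (4/3)·R4: [0, 0, 0, 0, 0]
R6 ← R6 + (2/3)·R4: [0, 0, 0, 0, 0]
4 nonzero rows, so rank(A) = 4.
A has 5 columns; by rank–nullity, nullity = 5 − 4 = 1.

1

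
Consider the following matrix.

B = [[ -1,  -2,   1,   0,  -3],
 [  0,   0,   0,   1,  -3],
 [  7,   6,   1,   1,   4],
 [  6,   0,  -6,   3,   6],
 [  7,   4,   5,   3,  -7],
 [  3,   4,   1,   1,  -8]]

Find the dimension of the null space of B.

0

Row reduce to echelon form.
R3 ← R3 + (7)·R1: [0, -8, 8, 1, -17]
R4 ← R4 + (6)·R1: [0, -12, 0, 3, -12]
R5 ← R5 + (7)·R1: [0, -10, 12, 3, -28]
R6 ← R6 + (3)·R1: [0, -2, 4, 1, -17]
Swap R2 ↔ R3
R4 ← R4 − (3/2)·R2: [0, 0, -12, 3/2, 27/2]
R5 ← R5 − (5/4)·R2: [0, 0, 2, 7/4, -27/4]
R6 ← R6 − (1/4)·R2: [0, 0, 2, 3/4, -51/4]
Swap R3 ↔ R4
R5 ← R5 + (1/6)·R3: [0, 0, 0, 2, -9/2]
R6 ← R6 + (1/6)·R3: [0, 0, 0, 1, -21/2]
R5 ← R5 − (2)·R4: [0, 0, 0, 0, 3/2]
R6 ← R6 − R4: [0, 0, 0, 0, -15/2]
R6 ← R6 + (5)·R5: [0, 0, 0, 0, 0]
5 nonzero rows, so rank(B) = 5.
B has 5 columns; by rank–nullity, nullity = 5 − 5 = 0.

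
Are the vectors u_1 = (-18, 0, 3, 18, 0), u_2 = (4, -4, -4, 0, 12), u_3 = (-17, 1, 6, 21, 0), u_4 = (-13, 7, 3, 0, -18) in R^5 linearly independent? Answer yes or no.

Form the matrix with these vectors as rows and row reduce.
R2 ← R2 + (2/9)·R1: [0, -4, -10/3, 4, 12]
R3 ← R3 − (17/18)·R1: [0, 1, 19/6, 4, 0]
R4 ← R4 − (13/18)·R1: [0, 7, 5/6, -13, -18]
R3 ← R3 + (1/4)·R2: [0, 0, 7/3, 5, 3]
R4 ← R4 + (7/4)·R2: [0, 0, -5, -6, 3]
R4 ← R4 + (15/7)·R3: [0, 0, 0, 33/7, 66/7]
4 nonzero rows, so the 4 vectors span a space of dimension 4.
Since 4 = 4, the vectors are linearly independent.

yes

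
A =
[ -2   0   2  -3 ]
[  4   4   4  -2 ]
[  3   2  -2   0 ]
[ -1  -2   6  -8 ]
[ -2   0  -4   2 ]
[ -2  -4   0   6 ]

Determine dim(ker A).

Row reduce to echelon form.
R2 ← R2 + (2)·R1: [0, 4, 8, -8]
R3 ← R3 + (3/2)·R1: [0, 2, 1, -9/2]
R4 ← R4 − (1/2)·R1: [0, -2, 5, -13/2]
R5 ← R5 − R1: [0, 0, -6, 5]
R6 ← R6 − R1: [0, -4, -2, 9]
R3 ← R3 − (1/2)·R2: [0, 0, -3, -1/2]
R4 ← R4 + (1/2)·R2: [0, 0, 9, -21/2]
R6 ← R6 + R2: [0, 0, 6, 1]
R4 ← R4 + (3)·R3: [0, 0, 0, -12]
R5 ← R5 − (2)·R3: [0, 0, 0, 6]
R6 ← R6 + (2)·R3: [0, 0, 0, 0]
R5 ← R5 + (1/2)·R4: [0, 0, 0, 0]
4 nonzero rows, so rank(A) = 4.
A has 4 columns; by rank–nullity, nullity = 4 − 4 = 0.

0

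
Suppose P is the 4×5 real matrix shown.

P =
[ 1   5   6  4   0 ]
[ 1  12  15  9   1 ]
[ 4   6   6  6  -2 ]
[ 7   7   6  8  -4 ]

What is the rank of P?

Row reduce to echelon form.
R2 ← R2 − R1: [0, 7, 9, 5, 1]
R3 ← R3 − (4)·R1: [0, -14, -18, -10, -2]
R4 ← R4 − (7)·R1: [0, -28, -36, -20, -4]
R3 ← R3 + (2)·R2: [0, 0, 0, 0, 0]
R4 ← R4 + (4)·R2: [0, 0, 0, 0, 0]
Echelon form has 2 nonzero rows, so rank(P) = 2.

2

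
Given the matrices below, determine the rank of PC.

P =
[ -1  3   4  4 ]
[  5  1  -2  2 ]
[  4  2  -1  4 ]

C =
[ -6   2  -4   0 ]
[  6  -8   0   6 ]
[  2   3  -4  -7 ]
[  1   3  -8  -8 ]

First compute PC:
[[ 36,  -2, -44, -42],
 [-26,   2, -28,   4],
 [-10,   1, -44, -13]]
Now row reduce the product.
R2 ← R2 + (13/18)·R1: [0, 5/9, -538/9, -79/3]
R3 ← R3 + (5/18)·R1: [0, 4/9, -506/9, -74/3]
R3 ← R3 − (4/5)·R2: [0, 0, -42/5, -18/5]
3 nonzero rows, so rank(PC) = 3.

3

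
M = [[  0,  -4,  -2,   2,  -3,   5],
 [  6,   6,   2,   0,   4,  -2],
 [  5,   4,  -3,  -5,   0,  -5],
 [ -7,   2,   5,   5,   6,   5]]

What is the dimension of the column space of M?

Row reduce to echelon form.
Swap R1 ↔ R2
R3 ← R3 − (5/6)·R1: [0, -1, -14/3, -5, -10/3, -10/3]
R4 ← R4 + (7/6)·R1: [0, 9, 22/3, 5, 32/3, 8/3]
R3 ← R3 − (1/4)·R2: [0, 0, -25/6, -11/2, -31/12, -55/12]
R4 ← R4 + (9/4)·R2: [0, 0, 17/6, 19/2, 47/12, 167/12]
R4 ← R4 + (17/25)·R3: [0, 0, 0, 144/25, 54/25, 54/5]
Echelon form has 4 nonzero rows, so rank(M) = 4.
The column space has dimension equal to the rank: 4.

4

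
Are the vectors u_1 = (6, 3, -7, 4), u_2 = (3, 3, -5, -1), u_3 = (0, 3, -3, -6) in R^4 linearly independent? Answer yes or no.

Form the matrix with these vectors as rows and row reduce.
R2 ← R2 − (1/2)·R1: [0, 3/2, -3/2, -3]
R3 ← R3 − (2)·R2: [0, 0, 0, 0]
2 nonzero rows, so the 3 vectors span a space of dimension 2.
Since 2 < 3, the vectors are linearly dependent.

no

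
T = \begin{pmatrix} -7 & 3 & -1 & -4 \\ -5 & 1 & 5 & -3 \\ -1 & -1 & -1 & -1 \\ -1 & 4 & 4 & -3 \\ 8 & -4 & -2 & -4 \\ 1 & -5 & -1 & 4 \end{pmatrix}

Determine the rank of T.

Row reduce to echelon form.
R2 ← R2 − (5/7)·R1: [0, -8/7, 40/7, -1/7]
R3 ← R3 − (1/7)·R1: [0, -10/7, -6/7, -3/7]
R4 ← R4 − (1/7)·R1: [0, 25/7, 29/7, -17/7]
R5 ← R5 + (8/7)·R1: [0, -4/7, -22/7, -60/7]
R6 ← R6 + (1/7)·R1: [0, -32/7, -8/7, 24/7]
R3 ← R3 − (5/4)·R2: [0, 0, -8, -1/4]
R4 ← R4 + (25/8)·R2: [0, 0, 22, -23/8]
R5 ← R5 − (1/2)·R2: [0, 0, -6, -17/2]
R6 ← R6 − (4)·R2: [0, 0, -24, 4]
R4 ← R4 + (11/4)·R3: [0, 0, 0, -57/16]
R5 ← R5 − (3/4)·R3: [0, 0, 0, -133/16]
R6 ← R6 − (3)·R3: [0, 0, 0, 19/4]
R5 ← R5 − (7/3)·R4: [0, 0, 0, 0]
R6 ← R6 + (4/3)·R4: [0, 0, 0, 0]
Echelon form has 4 nonzero rows, so rank(T) = 4.

4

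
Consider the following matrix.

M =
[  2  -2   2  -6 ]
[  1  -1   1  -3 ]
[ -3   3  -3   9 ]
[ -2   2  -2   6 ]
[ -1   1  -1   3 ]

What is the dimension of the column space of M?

Row reduce to echelon form.
R2 ← R2 − (1/2)·R1: [0, 0, 0, 0]
R3 ← R3 + (3/2)·R1: [0, 0, 0, 0]
R4 ← R4 + R1: [0, 0, 0, 0]
R5 ← R5 + (1/2)·R1: [0, 0, 0, 0]
Echelon form has 1 nonzero row, so rank(M) = 1.
The column space has dimension equal to the rank: 1.

1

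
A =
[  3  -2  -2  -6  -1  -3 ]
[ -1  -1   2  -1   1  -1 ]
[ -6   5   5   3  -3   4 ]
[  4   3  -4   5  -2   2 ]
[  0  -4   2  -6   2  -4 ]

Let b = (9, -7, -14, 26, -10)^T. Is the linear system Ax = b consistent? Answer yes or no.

yes

Row reduce the augmented matrix [A | b].
R2 ← R2 + (1/3)·R1: [0, -5/3, 4/3, -3, 2/3, -2, -4]
R3 ← R3 + (2)·R1: [0, 1, 1, -9, -5, -2, 4]
R4 ← R4 − (4/3)·R1: [0, 17/3, -4/3, 13, -2/3, 6, 14]
R3 ← R3 + (3/5)·R2: [0, 0, 9/5, -54/5, -23/5, -16/5, 8/5]
R4 ← R4 + (17/5)·R2: [0, 0, 16/5, 14/5, 8/5, -4/5, 2/5]
R5 ← R5 − (12/5)·R2: [0, 0, -6/5, 6/5, 2/5, 4/5, -2/5]
R4 ← R4 − (16/9)·R3: [0, 0, 0, 22, 88/9, 44/9, -22/9]
R5 ← R5 + (2/3)·R3: [0, 0, 0, -6, -8/3, -4/3, 2/3]
R5 ← R5 + (3/11)·R4: [0, 0, 0, 0, 0, 0, 0]
The echelon form has 4 nonzero rows, and every pivot lies in the first 6 columns, so rank(A) = rank([A|b]) = 4.
The system is consistent.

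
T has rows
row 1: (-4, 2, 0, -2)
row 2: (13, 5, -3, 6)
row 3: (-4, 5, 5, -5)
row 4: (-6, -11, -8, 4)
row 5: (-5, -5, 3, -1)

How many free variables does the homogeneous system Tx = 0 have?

Row reduce to echelon form.
R2 ← R2 + (13/4)·R1: [0, 23/2, -3, -1/2]
R3 ← R3 − R1: [0, 3, 5, -3]
R4 ← R4 − (3/2)·R1: [0, -14, -8, 7]
R5 ← R5 − (5/4)·R1: [0, -15/2, 3, 3/2]
R3 ← R3 − (6/23)·R2: [0, 0, 133/23, -66/23]
R4 ← R4 + (28/23)·R2: [0, 0, -268/23, 147/23]
R5 ← R5 + (15/23)·R2: [0, 0, 24/23, 27/23]
R4 ← R4 + (268/133)·R3: [0, 0, 0, 81/133]
R5 ← R5 − (24/133)·R3: [0, 0, 0, 225/133]
R5 ← R5 − (25/9)·R4: [0, 0, 0, 0]
4 nonzero rows, so rank(T) = 4.
T has 4 columns; by rank–nullity, nullity = 4 − 4 = 0.

0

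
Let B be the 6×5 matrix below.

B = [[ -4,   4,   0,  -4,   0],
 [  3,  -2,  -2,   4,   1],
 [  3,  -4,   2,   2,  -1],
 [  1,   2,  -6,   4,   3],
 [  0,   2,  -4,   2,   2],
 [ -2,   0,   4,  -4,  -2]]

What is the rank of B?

Row reduce to echelon form.
R2 ← R2 + (3/4)·R1: [0, 1, -2, 1, 1]
R3 ← R3 + (3/4)·R1: [0, -1, 2, -1, -1]
R4 ← R4 + (1/4)·R1: [0, 3, -6, 3, 3]
R6 ← R6 − (1/2)·R1: [0, -2, 4, -2, -2]
R3 ← R3 + R2: [0, 0, 0, 0, 0]
R4 ← R4 − (3)·R2: [0, 0, 0, 0, 0]
R5 ← R5 − (2)·R2: [0, 0, 0, 0, 0]
R6 ← R6 + (2)·R2: [0, 0, 0, 0, 0]
Echelon form has 2 nonzero rows, so rank(B) = 2.

2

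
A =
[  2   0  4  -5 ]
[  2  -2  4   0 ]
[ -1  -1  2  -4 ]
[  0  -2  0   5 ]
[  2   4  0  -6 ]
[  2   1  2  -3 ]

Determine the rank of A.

Row reduce to echelon form.
R2 ← R2 − R1: [0, -2, 0, 5]
R3 ← R3 + (1/2)·R1: [0, -1, 4, -13/2]
R5 ← R5 − R1: [0, 4, -4, -1]
R6 ← R6 − R1: [0, 1, -2, 2]
R3 ← R3 − (1/2)·R2: [0, 0, 4, -9]
R4 ← R4 − R2: [0, 0, 0, 0]
R5 ← R5 + (2)·R2: [0, 0, -4, 9]
R6 ← R6 + (1/2)·R2: [0, 0, -2, 9/2]
R5 ← R5 + R3: [0, 0, 0, 0]
R6 ← R6 + (1/2)·R3: [0, 0, 0, 0]
Echelon form has 3 nonzero rows, so rank(A) = 3.

3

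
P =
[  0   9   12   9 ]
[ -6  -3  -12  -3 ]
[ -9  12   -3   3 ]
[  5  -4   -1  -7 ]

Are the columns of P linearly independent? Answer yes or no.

Row reduce P to echelon form.
Swap R1 ↔ R2
R3 ← R3 − (3/2)·R1: [0, 33/2, 15, 15/2]
R4 ← R4 + (5/6)·R1: [0, -13/2, -11, -19/2]
R3 ← R3 − (11/6)·R2: [0, 0, -7, -9]
R4 ← R4 + (13/18)·R2: [0, 0, -7/3, -3]
R4 ← R4 − (1/3)·R3: [0, 0, 0, 0]
3 pivots among 4 columns.
Only 3 < 4 pivot columns, so the columns are linearly dependent.

no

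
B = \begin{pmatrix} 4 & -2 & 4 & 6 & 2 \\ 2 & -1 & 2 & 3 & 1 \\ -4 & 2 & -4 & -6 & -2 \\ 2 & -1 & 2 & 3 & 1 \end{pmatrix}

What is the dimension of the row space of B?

Row reduce to echelon form.
R2 ← R2 − (1/2)·R1: [0, 0, 0, 0, 0]
R3 ← R3 + R1: [0, 0, 0, 0, 0]
R4 ← R4 − (1/2)·R1: [0, 0, 0, 0, 0]
Echelon form has 1 nonzero row, so rank(B) = 1.
The row space has dimension equal to the rank: 1.

1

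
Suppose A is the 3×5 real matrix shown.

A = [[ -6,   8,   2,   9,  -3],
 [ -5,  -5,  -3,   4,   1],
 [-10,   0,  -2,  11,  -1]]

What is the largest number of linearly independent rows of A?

Row reduce to echelon form.
R2 ← R2 − (5/6)·R1: [0, -35/3, -14/3, -7/2, 7/2]
R3 ← R3 − (5/3)·R1: [0, -40/3, -16/3, -4, 4]
R3 ← R3 − (8/7)·R2: [0, 0, 0, 0, 0]
Echelon form has 2 nonzero rows, so rank(A) = 2.
The rank gives the maximum number of linearly independent rows: 2.

2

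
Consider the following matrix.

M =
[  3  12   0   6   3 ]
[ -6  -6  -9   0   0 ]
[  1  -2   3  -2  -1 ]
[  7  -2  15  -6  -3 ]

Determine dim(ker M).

3

Row reduce to echelon form.
R2 ← R2 + (2)·R1: [0, 18, -9, 12, 6]
R3 ← R3 − (1/3)·R1: [0, -6, 3, -4, -2]
R4 ← R4 − (7/3)·R1: [0, -30, 15, -20, -10]
R3 ← R3 + (1/3)·R2: [0, 0, 0, 0, 0]
R4 ← R4 + (5/3)·R2: [0, 0, 0, 0, 0]
2 nonzero rows, so rank(M) = 2.
M has 5 columns; by rank–nullity, nullity = 5 − 2 = 3.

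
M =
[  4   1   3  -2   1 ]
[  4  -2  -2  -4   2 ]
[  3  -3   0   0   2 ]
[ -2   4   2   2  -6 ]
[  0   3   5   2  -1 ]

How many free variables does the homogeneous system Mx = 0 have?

Row reduce to echelon form.
R2 ← R2 − R1: [0, -3, -5, -2, 1]
R3 ← R3 − (3/4)·R1: [0, -15/4, -9/4, 3/2, 5/4]
R4 ← R4 + (1/2)·R1: [0, 9/2, 7/2, 1, -11/2]
R3 ← R3 − (5/4)·R2: [0, 0, 4, 4, 0]
R4 ← R4 + (3/2)·R2: [0, 0, -4, -2, -4]
R5 ← R5 + R2: [0, 0, 0, 0, 0]
R4 ← R4 + R3: [0, 0, 0, 2, -4]
4 nonzero rows, so rank(M) = 4.
M has 5 columns; by rank–nullity, nullity = 5 − 4 = 1.

1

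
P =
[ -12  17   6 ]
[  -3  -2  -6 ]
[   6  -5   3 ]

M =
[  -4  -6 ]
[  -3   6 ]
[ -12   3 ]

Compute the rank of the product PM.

2

First compute PM:
[[-75, 192],
 [ 90, -12],
 [-45, -57]]
Now row reduce the product.
R2 ← R2 + (6/5)·R1: [0, 1092/5]
R3 ← R3 − (3/5)·R1: [0, -861/5]
R3 ← R3 + (41/52)·R2: [0, 0]
2 nonzero rows, so rank(PM) = 2.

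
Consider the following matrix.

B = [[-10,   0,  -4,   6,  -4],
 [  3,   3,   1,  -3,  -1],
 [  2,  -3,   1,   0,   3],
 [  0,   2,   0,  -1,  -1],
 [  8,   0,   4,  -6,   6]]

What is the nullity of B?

2

Row reduce to echelon form.
R2 ← R2 + (3/10)·R1: [0, 3, -1/5, -6/5, -11/5]
R3 ← R3 + (1/5)·R1: [0, -3, 1/5, 6/5, 11/5]
R5 ← R5 + (4/5)·R1: [0, 0, 4/5, -6/5, 14/5]
R3 ← R3 + R2: [0, 0, 0, 0, 0]
R4 ← R4 − (2/3)·R2: [0, 0, 2/15, -1/5, 7/15]
Swap R3 ↔ R4
R5 ← R5 − (6)·R3: [0, 0, 0, 0, 0]
3 nonzero rows, so rank(B) = 3.
B has 5 columns; by rank–nullity, nullity = 5 − 3 = 2.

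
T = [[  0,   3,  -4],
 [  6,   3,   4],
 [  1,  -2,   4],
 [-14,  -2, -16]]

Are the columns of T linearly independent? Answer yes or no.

no

Row reduce T to echelon form.
Swap R1 ↔ R2
R3 ← R3 − (1/6)·R1: [0, -5/2, 10/3]
R4 ← R4 + (7/3)·R1: [0, 5, -20/3]
R3 ← R3 + (5/6)·R2: [0, 0, 0]
R4 ← R4 − (5/3)·R2: [0, 0, 0]
2 pivots among 3 columns.
Only 2 < 3 pivot columns, so the columns are linearly dependent.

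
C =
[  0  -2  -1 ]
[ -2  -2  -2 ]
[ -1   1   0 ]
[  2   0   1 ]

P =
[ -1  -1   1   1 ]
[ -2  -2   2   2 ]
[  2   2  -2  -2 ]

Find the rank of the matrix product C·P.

First compute CP:
[[  2,   2,  -2,  -2],
 [  2,   2,  -2,  -2],
 [ -1,  -1,   1,   1],
 [  0,   0,   0,   0]]
Now row reduce the product.
R2 ← R2 − R1: [0, 0, 0, 0]
R3 ← R3 + (1/2)·R1: [0, 0, 0, 0]
1 nonzero row, so rank(CP) = 1.

1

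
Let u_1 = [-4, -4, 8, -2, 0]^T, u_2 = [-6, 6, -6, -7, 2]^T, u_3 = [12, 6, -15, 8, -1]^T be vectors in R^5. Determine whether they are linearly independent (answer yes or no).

Form the matrix with these vectors as rows and row reduce.
R2 ← R2 − (3/2)·R1: [0, 12, -18, -4, 2]
R3 ← R3 + (3)·R1: [0, -6, 9, 2, -1]
R3 ← R3 + (1/2)·R2: [0, 0, 0, 0, 0]
2 nonzero rows, so the 3 vectors span a space of dimension 2.
Since 2 < 3, the vectors are linearly dependent.

no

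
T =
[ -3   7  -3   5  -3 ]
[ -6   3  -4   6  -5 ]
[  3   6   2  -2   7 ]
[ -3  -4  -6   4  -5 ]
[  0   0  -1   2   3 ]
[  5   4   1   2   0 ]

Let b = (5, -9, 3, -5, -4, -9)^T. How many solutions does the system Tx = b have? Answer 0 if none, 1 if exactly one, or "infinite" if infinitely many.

0

Row reduce the augmented matrix [T | b].
R2 ← R2 − (2)·R1: [0, -11, 2, -4, 1, -19]
R3 ← R3 + R1: [0, 13, -1, 3, 4, 8]
R4 ← R4 − R1: [0, -11, -3, -1, -2, -10]
R6 ← R6 + (5/3)·R1: [0, 47/3, -4, 31/3, -5, -2/3]
R3 ← R3 + (13/11)·R2: [0, 0, 15/11, -19/11, 57/11, -159/11]
R4 ← R4 − R2: [0, 0, -5, 3, -3, 9]
R6 ← R6 + (47/33)·R2: [0, 0, -38/33, 51/11, -118/33, -305/11]
R4 ← R4 + (11/3)·R3: [0, 0, 0, -10/3, 16, -44]
R5 ← R5 + (11/15)·R3: [0, 0, 0, 11/15, 34/5, -73/5]
R6 ← R6 + (38/45)·R3: [0, 0, 0, 143/45, 4/5, -599/15]
R5 ← R5 + (11/50)·R4: [0, 0, 0, 0, 258/25, -607/25]
R6 ← R6 + (143/150)·R4: [0, 0, 0, 0, 1204/75, -2047/25]
R6 ← R6 − (14/9)·R5: [0, 0, 0, 0, 0, -397/9]
The echelon form has 6 nonzero rows; the last pivot sits in the augmented column, so rank(T) = 5 but rank([T|b]) = 6.
Since the ranks differ, the system is inconsistent.
It has no solutions.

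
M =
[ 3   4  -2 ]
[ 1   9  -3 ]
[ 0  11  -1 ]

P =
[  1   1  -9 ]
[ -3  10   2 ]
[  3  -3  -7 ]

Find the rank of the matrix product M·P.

3

First compute MP:
[[-15,  49,  -5],
 [-35, 100,  30],
 [-36, 113,  29]]
Now row reduce the product.
R2 ← R2 − (7/3)·R1: [0, -43/3, 125/3]
R3 ← R3 − (12/5)·R1: [0, -23/5, 41]
R3 ← R3 − (69/215)·R2: [0, 0, 1188/43]
3 nonzero rows, so rank(MP) = 3.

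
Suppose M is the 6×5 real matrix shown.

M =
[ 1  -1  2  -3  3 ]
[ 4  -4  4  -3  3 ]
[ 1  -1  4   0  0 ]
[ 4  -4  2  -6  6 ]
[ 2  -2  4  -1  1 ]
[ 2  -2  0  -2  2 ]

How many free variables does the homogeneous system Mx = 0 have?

2

Row reduce to echelon form.
R2 ← R2 − (4)·R1: [0, 0, -4, 9, -9]
R3 ← R3 − R1: [0, 0, 2, 3, -3]
R4 ← R4 − (4)·R1: [0, 0, -6, 6, -6]
R5 ← R5 − (2)·R1: [0, 0, 0, 5, -5]
R6 ← R6 − (2)·R1: [0, 0, -4, 4, -4]
R3 ← R3 + (1/2)·R2: [0, 0, 0, 15/2, -15/2]
R4 ← R4 − (3/2)·R2: [0, 0, 0, -15/2, 15/2]
R6 ← R6 − R2: [0, 0, 0, -5, 5]
R4 ← R4 + R3: [0, 0, 0, 0, 0]
R5 ← R5 − (2/3)·R3: [0, 0, 0, 0, 0]
R6 ← R6 + (2/3)·R3: [0, 0, 0, 0, 0]
3 nonzero rows, so rank(M) = 3.
M has 5 columns; by rank–nullity, nullity = 5 − 3 = 2.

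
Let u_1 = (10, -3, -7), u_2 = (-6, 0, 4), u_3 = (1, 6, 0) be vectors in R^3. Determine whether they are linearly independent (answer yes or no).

no

Form the matrix with these vectors as rows and row reduce.
R2 ← R2 + (3/5)·R1: [0, -9/5, -1/5]
R3 ← R3 − (1/10)·R1: [0, 63/10, 7/10]
R3 ← R3 + (7/2)·R2: [0, 0, 0]
2 nonzero rows, so the 3 vectors span a space of dimension 2.
Since 2 < 3, the vectors are linearly dependent.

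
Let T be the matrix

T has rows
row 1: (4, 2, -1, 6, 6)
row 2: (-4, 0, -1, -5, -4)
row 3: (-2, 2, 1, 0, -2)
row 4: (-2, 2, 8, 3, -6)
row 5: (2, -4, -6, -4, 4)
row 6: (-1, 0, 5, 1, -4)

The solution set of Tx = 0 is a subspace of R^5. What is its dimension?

Row reduce to echelon form.
R2 ← R2 + R1: [0, 2, -2, 1, 2]
R3 ← R3 + (1/2)·R1: [0, 3, 1/2, 3, 1]
R4 ← R4 + (1/2)·R1: [0, 3, 15/2, 6, -3]
R5 ← R5 − (1/2)·R1: [0, -5, -11/2, -7, 1]
R6 ← R6 + (1/4)·R1: [0, 1/2, 19/4, 5/2, -5/2]
R3 ← R3 − (3/2)·R2: [0, 0, 7/2, 3/2, -2]
R4 ← R4 − (3/2)·R2: [0, 0, 21/2, 9/2, -6]
R5 ← R5 + (5/2)·R2: [0, 0, -21/2, -9/2, 6]
R6 ← R6 − (1/4)·R2: [0, 0, 21/4, 9/4, -3]
R4 ← R4 − (3)·R3: [0, 0, 0, 0, 0]
R5 ← R5 + (3)·R3: [0, 0, 0, 0, 0]
R6 ← R6 − (3/2)·R3: [0, 0, 0, 0, 0]
3 nonzero rows, so rank(T) = 3.
T has 5 columns; by rank–nullity, nullity = 5 − 3 = 2.

2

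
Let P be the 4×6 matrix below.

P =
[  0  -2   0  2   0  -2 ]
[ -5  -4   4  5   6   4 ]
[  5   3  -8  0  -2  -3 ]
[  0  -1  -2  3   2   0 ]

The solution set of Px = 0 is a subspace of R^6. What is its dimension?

Row reduce to echelon form.
Swap R1 ↔ R2
R3 ← R3 + R1: [0, -1, -4, 5, 4, 1]
R3 ← R3 − (1/2)·R2: [0, 0, -4, 4, 4, 2]
R4 ← R4 − (1/2)·R2: [0, 0, -2, 2, 2, 1]
R4 ← R4 − (1/2)·R3: [0, 0, 0, 0, 0, 0]
3 nonzero rows, so rank(P) = 3.
P has 6 columns; by rank–nullity, nullity = 6 − 3 = 3.

3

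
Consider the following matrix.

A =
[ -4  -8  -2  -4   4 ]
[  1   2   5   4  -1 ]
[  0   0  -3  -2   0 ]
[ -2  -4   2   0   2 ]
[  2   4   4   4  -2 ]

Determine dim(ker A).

3

Row reduce to echelon form.
R2 ← R2 + (1/4)·R1: [0, 0, 9/2, 3, 0]
R4 ← R4 − (1/2)·R1: [0, 0, 3, 2, 0]
R5 ← R5 + (1/2)·R1: [0, 0, 3, 2, 0]
R3 ← R3 + (2/3)·R2: [0, 0, 0, 0, 0]
R4 ← R4 − (2/3)·R2: [0, 0, 0, 0, 0]
R5 ← R5 − (2/3)·R2: [0, 0, 0, 0, 0]
2 nonzero rows, so rank(A) = 2.
A has 5 columns; by rank–nullity, nullity = 5 − 2 = 3.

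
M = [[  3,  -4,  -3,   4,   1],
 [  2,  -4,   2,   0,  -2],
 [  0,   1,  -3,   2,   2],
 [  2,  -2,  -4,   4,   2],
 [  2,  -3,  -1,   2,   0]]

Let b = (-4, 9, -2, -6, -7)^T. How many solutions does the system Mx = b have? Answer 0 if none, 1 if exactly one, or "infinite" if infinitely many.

0

Row reduce the augmented matrix [M | b].
R2 ← R2 − (2/3)·R1: [0, -4/3, 4, -8/3, -8/3, 35/3]
R4 ← R4 − (2/3)·R1: [0, 2/3, -2, 4/3, 4/3, -10/3]
R5 ← R5 − (2/3)·R1: [0, -1/3, 1, -2/3, -2/3, -13/3]
R3 ← R3 + (3/4)·R2: [0, 0, 0, 0, 0, 27/4]
R4 ← R4 + (1/2)·R2: [0, 0, 0, 0, 0, 5/2]
R5 ← R5 − (1/4)·R2: [0, 0, 0, 0, 0, -29/4]
R4 ← R4 − (10/27)·R3: [0, 0, 0, 0, 0, 0]
R5 ← R5 + (29/27)·R3: [0, 0, 0, 0, 0, 0]
The echelon form has 3 nonzero rows; the last pivot sits in the augmented column, so rank(M) = 2 but rank([M|b]) = 3.
Since the ranks differ, the system is inconsistent.
It has no solutions.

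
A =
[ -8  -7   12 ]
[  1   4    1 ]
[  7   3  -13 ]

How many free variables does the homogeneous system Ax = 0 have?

Row reduce to echelon form.
R2 ← R2 + (1/8)·R1: [0, 25/8, 5/2]
R3 ← R3 + (7/8)·R1: [0, -25/8, -5/2]
R3 ← R3 + R2: [0, 0, 0]
2 nonzero rows, so rank(A) = 2.
A has 3 columns; by rank–nullity, nullity = 3 − 2 = 1.

1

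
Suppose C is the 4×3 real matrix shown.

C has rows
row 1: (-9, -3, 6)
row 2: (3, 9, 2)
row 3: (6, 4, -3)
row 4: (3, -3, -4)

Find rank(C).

2

Row reduce to echelon form.
R2 ← R2 + (1/3)·R1: [0, 8, 4]
R3 ← R3 + (2/3)·R1: [0, 2, 1]
R4 ← R4 + (1/3)·R1: [0, -4, -2]
R3 ← R3 − (1/4)·R2: [0, 0, 0]
R4 ← R4 + (1/2)·R2: [0, 0, 0]
Echelon form has 2 nonzero rows, so rank(C) = 2.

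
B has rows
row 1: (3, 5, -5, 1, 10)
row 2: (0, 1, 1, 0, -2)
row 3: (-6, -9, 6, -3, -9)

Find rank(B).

3

Row reduce to echelon form.
R3 ← R3 + (2)·R1: [0, 1, -4, -1, 11]
R3 ← R3 − R2: [0, 0, -5, -1, 13]
Echelon form has 3 nonzero rows, so rank(B) = 3.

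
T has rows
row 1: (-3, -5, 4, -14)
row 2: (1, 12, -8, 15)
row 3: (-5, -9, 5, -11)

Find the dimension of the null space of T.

1

Row reduce to echelon form.
R2 ← R2 + (1/3)·R1: [0, 31/3, -20/3, 31/3]
R3 ← R3 − (5/3)·R1: [0, -2/3, -5/3, 37/3]
R3 ← R3 + (2/31)·R2: [0, 0, -65/31, 13]
3 nonzero rows, so rank(T) = 3.
T has 4 columns; by rank–nullity, nullity = 4 − 3 = 1.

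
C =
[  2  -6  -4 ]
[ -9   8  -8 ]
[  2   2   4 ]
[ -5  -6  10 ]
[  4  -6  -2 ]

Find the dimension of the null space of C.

Row reduce to echelon form.
R2 ← R2 + (9/2)·R1: [0, -19, -26]
R3 ← R3 − R1: [0, 8, 8]
R4 ← R4 + (5/2)·R1: [0, -21, 0]
R5 ← R5 − (2)·R1: [0, 6, 6]
R3 ← R3 + (8/19)·R2: [0, 0, -56/19]
R4 ← R4 − (21/19)·R2: [0, 0, 546/19]
R5 ← R5 + (6/19)·R2: [0, 0, -42/19]
R4 ← R4 + (39/4)·R3: [0, 0, 0]
R5 ← R5 − (3/4)·R3: [0, 0, 0]
3 nonzero rows, so rank(C) = 3.
C has 3 columns; by rank–nullity, nullity = 3 − 3 = 0.

0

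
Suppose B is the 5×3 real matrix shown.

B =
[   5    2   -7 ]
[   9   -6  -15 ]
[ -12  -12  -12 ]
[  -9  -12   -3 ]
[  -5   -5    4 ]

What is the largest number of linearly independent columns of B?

Row reduce to echelon form.
R2 ← R2 − (9/5)·R1: [0, -48/5, -12/5]
R3 ← R3 + (12/5)·R1: [0, -36/5, -144/5]
R4 ← R4 + (9/5)·R1: [0, -42/5, -78/5]
R5 ← R5 + R1: [0, -3, -3]
R3 ← R3 − (3/4)·R2: [0, 0, -27]
R4 ← R4 − (7/8)·R2: [0, 0, -27/2]
R5 ← R5 − (5/16)·R2: [0, 0, -9/4]
R4 ← R4 − (1/2)·R3: [0, 0, 0]
R5 ← R5 − (1/12)·R3: [0, 0, 0]
Echelon form has 3 nonzero rows, so rank(B) = 3.
The rank gives the maximum number of linearly independent columns: 3.

3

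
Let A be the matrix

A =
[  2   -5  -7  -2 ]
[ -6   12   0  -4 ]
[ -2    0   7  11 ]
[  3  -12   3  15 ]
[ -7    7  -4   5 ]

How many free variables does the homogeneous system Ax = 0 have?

1

Row reduce to echelon form.
R2 ← R2 + (3)·R1: [0, -3, -21, -10]
R3 ← R3 + R1: [0, -5, 0, 9]
R4 ← R4 − (3/2)·R1: [0, -9/2, 27/2, 18]
R5 ← R5 + (7/2)·R1: [0, -21/2, -57/2, -2]
R3 ← R3 − (5/3)·R2: [0, 0, 35, 77/3]
R4 ← R4 − (3/2)·R2: [0, 0, 45, 33]
R5 ← R5 − (7/2)·R2: [0, 0, 45, 33]
R4 ← R4 − (9/7)·R3: [0, 0, 0, 0]
R5 ← R5 − (9/7)·R3: [0, 0, 0, 0]
3 nonzero rows, so rank(A) = 3.
A has 4 columns; by rank–nullity, nullity = 4 − 3 = 1.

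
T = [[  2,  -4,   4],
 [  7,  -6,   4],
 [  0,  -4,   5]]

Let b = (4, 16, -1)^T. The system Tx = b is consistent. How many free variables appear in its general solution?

1

Row reduce the augmented matrix [T | b].
R2 ← R2 − (7/2)·R1: [0, 8, -10, 2]
R3 ← R3 + (1/2)·R2: [0, 0, 0, 0]
The echelon form has 2 nonzero rows, and every pivot lies in the first 3 columns, so rank(T) = rank([T|b]) = 2.
The system is consistent.
Free variables = (unknowns) − (rank) = 3 − 2 = 1.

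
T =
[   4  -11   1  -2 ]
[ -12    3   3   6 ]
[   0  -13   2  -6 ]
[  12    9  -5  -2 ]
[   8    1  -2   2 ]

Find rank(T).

Row reduce to echelon form.
R2 ← R2 + (3)·R1: [0, -30, 6, 0]
R4 ← R4 − (3)·R1: [0, 42, -8, 4]
R5 ← R5 − (2)·R1: [0, 23, -4, 6]
R3 ← R3 − (13/30)·R2: [0, 0, -3/5, -6]
R4 ← R4 + (7/5)·R2: [0, 0, 2/5, 4]
R5 ← R5 + (23/30)·R2: [0, 0, 3/5, 6]
R4 ← R4 + (2/3)·R3: [0, 0, 0, 0]
R5 ← R5 + R3: [0, 0, 0, 0]
Echelon form has 3 nonzero rows, so rank(T) = 3.

3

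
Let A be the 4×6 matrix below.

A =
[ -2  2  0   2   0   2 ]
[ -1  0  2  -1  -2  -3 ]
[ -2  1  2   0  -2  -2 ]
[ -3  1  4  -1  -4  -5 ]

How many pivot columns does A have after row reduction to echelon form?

2

Row reduce to echelon form.
R2 ← R2 − (1/2)·R1: [0, -1, 2, -2, -2, -4]
R3 ← R3 − R1: [0, -1, 2, -2, -2, -4]
R4 ← R4 − (3/2)·R1: [0, -2, 4, -4, -4, -8]
R3 ← R3 − R2: [0, 0, 0, 0, 0, 0]
R4 ← R4 − (2)·R2: [0, 0, 0, 0, 0, 0]
Echelon form has 2 nonzero rows, so rank(A) = 2.
Each nonzero row contributes one pivot column: 2 pivot columns.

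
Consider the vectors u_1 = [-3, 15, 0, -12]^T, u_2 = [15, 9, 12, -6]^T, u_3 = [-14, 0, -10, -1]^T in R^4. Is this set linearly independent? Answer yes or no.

Form the matrix with these vectors as rows and row reduce.
R2 ← R2 + (5)·R1: [0, 84, 12, -66]
R3 ← R3 − (14/3)·R1: [0, -70, -10, 55]
R3 ← R3 + (5/6)·R2: [0, 0, 0, 0]
2 nonzero rows, so the 3 vectors span a space of dimension 2.
Since 2 < 3, the vectors are linearly dependent.

no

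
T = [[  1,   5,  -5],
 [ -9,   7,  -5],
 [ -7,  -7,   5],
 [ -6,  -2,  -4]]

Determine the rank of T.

3

Row reduce to echelon form.
R2 ← R2 + (9)·R1: [0, 52, -50]
R3 ← R3 + (7)·R1: [0, 28, -30]
R4 ← R4 + (6)·R1: [0, 28, -34]
R3 ← R3 − (7/13)·R2: [0, 0, -40/13]
R4 ← R4 − (7/13)·R2: [0, 0, -92/13]
R4 ← R4 − (23/10)·R3: [0, 0, 0]
Echelon form has 3 nonzero rows, so rank(T) = 3.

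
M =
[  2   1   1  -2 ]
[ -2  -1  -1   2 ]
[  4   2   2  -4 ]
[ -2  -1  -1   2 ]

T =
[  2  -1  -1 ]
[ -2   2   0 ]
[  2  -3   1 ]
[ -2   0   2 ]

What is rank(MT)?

First compute MT:
[[  8,  -3,  -5],
 [ -8,   3,   5],
 [ 16,  -6, -10],
 [ -8,   3,   5]]
Now row reduce the product.
R2 ← R2 + R1: [0, 0, 0]
R3 ← R3 − (2)·R1: [0, 0, 0]
R4 ← R4 + R1: [0, 0, 0]
1 nonzero row, so rank(MT) = 1.

1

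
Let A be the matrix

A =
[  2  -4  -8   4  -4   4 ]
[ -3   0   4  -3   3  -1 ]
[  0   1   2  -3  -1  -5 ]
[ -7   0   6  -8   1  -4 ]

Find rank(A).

4

Row reduce to echelon form.
R2 ← R2 + (3/2)·R1: [0, -6, -8, 3, -3, 5]
R4 ← R4 + (7/2)·R1: [0, -14, -22, 6, -13, 10]
R3 ← R3 + (1/6)·R2: [0, 0, 2/3, -5/2, -3/2, -25/6]
R4 ← R4 − (7/3)·R2: [0, 0, -10/3, -1, -6, -5/3]
R4 ← R4 + (5)·R3: [0, 0, 0, -27/2, -27/2, -45/2]
Echelon form has 4 nonzero rows, so rank(A) = 4.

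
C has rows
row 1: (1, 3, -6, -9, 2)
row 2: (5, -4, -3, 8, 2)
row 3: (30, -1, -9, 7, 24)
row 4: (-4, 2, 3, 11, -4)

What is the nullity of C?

Row reduce to echelon form.
R2 ← R2 − (5)·R1: [0, -19, 27, 53, -8]
R3 ← R3 − (30)·R1: [0, -91, 171, 277, -36]
R4 ← R4 + (4)·R1: [0, 14, -21, -25, 4]
R3 ← R3 − (91/19)·R2: [0, 0, 792/19, 440/19, 44/19]
R4 ← R4 + (14/19)·R2: [0, 0, -21/19, 267/19, -36/19]
R4 ← R4 + (7/264)·R3: [0, 0, 0, 44/3, -11/6]
4 nonzero rows, so rank(C) = 4.
C has 5 columns; by rank–nullity, nullity = 5 − 4 = 1.

1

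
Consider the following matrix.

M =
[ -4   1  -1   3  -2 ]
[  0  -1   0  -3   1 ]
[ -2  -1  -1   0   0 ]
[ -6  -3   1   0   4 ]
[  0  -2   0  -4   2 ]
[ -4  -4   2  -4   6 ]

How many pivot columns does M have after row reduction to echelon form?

Row reduce to echelon form.
R3 ← R3 − (1/2)·R1: [0, -3/2, -1/2, -3/2, 1]
R4 ← R4 − (3/2)·R1: [0, -9/2, 5/2, -9/2, 7]
R6 ← R6 − R1: [0, -5, 3, -7, 8]
R3 ← R3 − (3/2)·R2: [0, 0, -1/2, 3, -1/2]
R4 ← R4 − (9/2)·R2: [0, 0, 5/2, 9, 5/2]
R5 ← R5 − (2)·R2: [0, 0, 0, 2, 0]
R6 ← R6 − (5)·R2: [0, 0, 3, 8, 3]
R4 ← R4 + (5)·R3: [0, 0, 0, 24, 0]
R6 ← R6 + (6)·R3: [0, 0, 0, 26, 0]
R5 ← R5 − (1/12)·R4: [0, 0, 0, 0, 0]
R6 ← R6 − (13/12)·R4: [0, 0, 0, 0, 0]
Echelon form has 4 nonzero rows, so rank(M) = 4.
Each nonzero row contributes one pivot column: 4 pivot columns.

4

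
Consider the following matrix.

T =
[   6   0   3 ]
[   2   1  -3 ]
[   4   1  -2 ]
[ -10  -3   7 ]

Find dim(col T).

2

Row reduce to echelon form.
R2 ← R2 − (1/3)·R1: [0, 1, -4]
R3 ← R3 − (2/3)·R1: [0, 1, -4]
R4 ← R4 + (5/3)·R1: [0, -3, 12]
R3 ← R3 − R2: [0, 0, 0]
R4 ← R4 + (3)·R2: [0, 0, 0]
Echelon form has 2 nonzero rows, so rank(T) = 2.
The column space has dimension equal to the rank: 2.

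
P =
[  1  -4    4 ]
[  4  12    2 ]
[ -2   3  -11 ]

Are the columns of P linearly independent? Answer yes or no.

yes

Row reduce P to echelon form.
R2 ← R2 − (4)·R1: [0, 28, -14]
R3 ← R3 + (2)·R1: [0, -5, -3]
R3 ← R3 + (5/28)·R2: [0, 0, -11/2]
3 pivots among 3 columns.
Every column is a pivot column, so the columns are linearly independent.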